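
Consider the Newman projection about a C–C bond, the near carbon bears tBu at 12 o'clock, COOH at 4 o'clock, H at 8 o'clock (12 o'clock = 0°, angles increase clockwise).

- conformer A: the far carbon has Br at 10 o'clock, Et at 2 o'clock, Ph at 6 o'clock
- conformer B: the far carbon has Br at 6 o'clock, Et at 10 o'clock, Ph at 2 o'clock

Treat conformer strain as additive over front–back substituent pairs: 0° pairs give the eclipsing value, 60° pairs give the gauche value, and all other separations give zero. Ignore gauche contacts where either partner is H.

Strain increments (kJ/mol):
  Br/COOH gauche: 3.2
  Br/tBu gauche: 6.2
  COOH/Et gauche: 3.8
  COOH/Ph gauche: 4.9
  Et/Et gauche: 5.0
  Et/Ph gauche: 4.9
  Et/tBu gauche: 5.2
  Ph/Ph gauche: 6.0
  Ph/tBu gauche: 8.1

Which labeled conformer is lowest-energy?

A

A (staggered): tBu–Br gauche, tBu–Et gauche, COOH–Et gauche, COOH–Ph gauche; 6.2 + 5.2 + 3.8 + 4.9 = 20.1 kJ/mol.
B (staggered): tBu–Et gauche, tBu–Ph gauche, COOH–Br gauche, COOH–Ph gauche; 5.2 + 8.1 + 3.2 + 4.9 = 21.4 kJ/mol.
A has the lowest total (20.1 kJ/mol).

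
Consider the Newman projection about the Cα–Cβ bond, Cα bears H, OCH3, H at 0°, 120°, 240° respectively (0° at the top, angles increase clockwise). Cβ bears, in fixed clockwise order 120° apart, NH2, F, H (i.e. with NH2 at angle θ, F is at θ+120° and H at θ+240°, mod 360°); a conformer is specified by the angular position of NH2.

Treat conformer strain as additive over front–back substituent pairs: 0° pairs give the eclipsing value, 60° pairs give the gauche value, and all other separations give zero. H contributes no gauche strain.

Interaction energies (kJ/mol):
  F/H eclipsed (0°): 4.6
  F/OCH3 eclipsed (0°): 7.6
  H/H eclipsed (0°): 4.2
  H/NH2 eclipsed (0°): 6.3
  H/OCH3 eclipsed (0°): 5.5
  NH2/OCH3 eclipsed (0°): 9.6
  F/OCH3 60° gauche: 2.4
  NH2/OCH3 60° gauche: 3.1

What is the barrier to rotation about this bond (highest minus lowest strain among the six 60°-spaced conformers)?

16.0 kJ/mol

NH2 at 0° (eclipsed): H–NH2 eclipsed, OCH3–F eclipsed, H–H eclipsed; 6.3 + 7.6 + 4.2 = 18.1 kJ/mol.
NH2 at 60° (staggered): OCH3–NH2 gauche, OCH3–F gauche; 3.1 + 2.4 = 5.5 kJ/mol.
NH2 at 120° (eclipsed): H–H eclipsed, OCH3–NH2 eclipsed, H–F eclipsed; 4.2 + 9.6 + 4.6 = 18.4 kJ/mol.
NH2 at 180° (staggered): OCH3–NH2 gauche; 3.1 = 3.1 kJ/mol.
NH2 at 240° (eclipsed): H–F eclipsed, OCH3–H eclipsed, H–NH2 eclipsed; 4.6 + 5.5 + 6.3 = 16.4 kJ/mol.
NH2 at 300° (staggered): OCH3–F gauche; 2.4 = 2.4 kJ/mol.
Max at 120° (18.4 kJ/mol), min at 300° (2.4 kJ/mol); barrier = 16.0 kJ/mol.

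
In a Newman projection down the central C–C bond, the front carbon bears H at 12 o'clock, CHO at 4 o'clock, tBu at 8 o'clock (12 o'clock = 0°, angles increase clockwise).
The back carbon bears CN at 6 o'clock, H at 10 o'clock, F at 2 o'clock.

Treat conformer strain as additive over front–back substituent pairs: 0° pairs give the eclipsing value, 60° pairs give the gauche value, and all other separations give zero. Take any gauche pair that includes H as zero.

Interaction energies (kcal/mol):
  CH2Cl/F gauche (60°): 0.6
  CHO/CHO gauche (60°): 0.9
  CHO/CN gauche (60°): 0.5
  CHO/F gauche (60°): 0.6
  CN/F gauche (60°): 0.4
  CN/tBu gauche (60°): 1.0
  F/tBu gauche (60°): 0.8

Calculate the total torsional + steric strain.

This conformer (staggered): CHO(120°)/CN(180°) gauche 0.5; CHO(120°)/F(60°) gauche 0.6; tBu(240°)/CN(180°) gauche 1.0 → 2.1 kcal/mol.

2.1 kcal/mol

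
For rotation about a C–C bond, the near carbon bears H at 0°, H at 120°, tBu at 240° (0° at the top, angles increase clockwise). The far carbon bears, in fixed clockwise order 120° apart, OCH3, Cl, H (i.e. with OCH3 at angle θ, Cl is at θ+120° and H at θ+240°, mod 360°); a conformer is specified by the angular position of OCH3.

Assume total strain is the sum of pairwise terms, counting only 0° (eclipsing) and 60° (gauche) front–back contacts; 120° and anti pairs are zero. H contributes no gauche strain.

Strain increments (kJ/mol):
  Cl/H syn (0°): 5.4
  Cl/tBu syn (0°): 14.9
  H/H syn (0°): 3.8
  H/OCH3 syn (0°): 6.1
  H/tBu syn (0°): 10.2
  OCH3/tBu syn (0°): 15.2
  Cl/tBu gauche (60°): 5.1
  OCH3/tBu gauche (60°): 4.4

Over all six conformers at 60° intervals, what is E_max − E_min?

OCH3 at 0° (eclipsed): H(0°)/OCH3(0°) eclipsed 6.1; H(120°)/Cl(120°) eclipsed 5.4; tBu(240°)/H(240°) eclipsed 10.2 → 21.7 kJ/mol.
OCH3 at 60° (staggered): tBu(240°)/Cl(180°) gauche 5.1 → 5.1 kJ/mol.
OCH3 at 120° (eclipsed): H(0°)/H(0°) eclipsed 3.8; H(120°)/OCH3(120°) eclipsed 6.1; tBu(240°)/Cl(240°) eclipsed 14.9 → 24.8 kJ/mol.
OCH3 at 180° (staggered): tBu(240°)/OCH3(180°) gauche 4.4; tBu(240°)/Cl(300°) gauche 5.1 → 9.5 kJ/mol.
OCH3 at 240° (eclipsed): H(0°)/Cl(0°) eclipsed 5.4; H(120°)/H(120°) eclipsed 3.8; tBu(240°)/OCH3(240°) eclipsed 15.2 → 24.4 kJ/mol.
OCH3 at 300° (staggered): tBu(240°)/OCH3(300°) gauche 4.4 → 4.4 kJ/mol.
Max at 120° (24.8 kJ/mol), min at 300° (4.4 kJ/mol); barrier = 20.4 kJ/mol.

20.4 kJ/mol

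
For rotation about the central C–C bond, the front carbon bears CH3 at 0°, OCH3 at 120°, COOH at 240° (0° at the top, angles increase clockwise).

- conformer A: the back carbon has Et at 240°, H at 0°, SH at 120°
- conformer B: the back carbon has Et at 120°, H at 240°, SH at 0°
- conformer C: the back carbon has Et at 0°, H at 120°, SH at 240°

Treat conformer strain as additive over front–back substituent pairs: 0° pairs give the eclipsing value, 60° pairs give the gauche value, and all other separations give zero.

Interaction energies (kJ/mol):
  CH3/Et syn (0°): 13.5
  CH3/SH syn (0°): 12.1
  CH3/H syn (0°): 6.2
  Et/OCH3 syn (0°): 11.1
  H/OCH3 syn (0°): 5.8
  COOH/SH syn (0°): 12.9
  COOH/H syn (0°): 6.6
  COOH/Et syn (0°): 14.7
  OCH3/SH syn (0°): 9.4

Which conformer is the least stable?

C

A (eclipsed): CH3–H eclipsed, OCH3–SH eclipsed, COOH–Et eclipsed; 6.2 + 9.4 + 14.7 = 30.3 kJ/mol.
B (eclipsed): CH3–SH eclipsed, OCH3–Et eclipsed, COOH–H eclipsed; 12.1 + 11.1 + 6.6 = 29.8 kJ/mol.
C (eclipsed): CH3–Et eclipsed, OCH3–H eclipsed, COOH–SH eclipsed; 13.5 + 5.8 + 12.9 = 32.2 kJ/mol.
C has the highest total (32.2 kJ/mol).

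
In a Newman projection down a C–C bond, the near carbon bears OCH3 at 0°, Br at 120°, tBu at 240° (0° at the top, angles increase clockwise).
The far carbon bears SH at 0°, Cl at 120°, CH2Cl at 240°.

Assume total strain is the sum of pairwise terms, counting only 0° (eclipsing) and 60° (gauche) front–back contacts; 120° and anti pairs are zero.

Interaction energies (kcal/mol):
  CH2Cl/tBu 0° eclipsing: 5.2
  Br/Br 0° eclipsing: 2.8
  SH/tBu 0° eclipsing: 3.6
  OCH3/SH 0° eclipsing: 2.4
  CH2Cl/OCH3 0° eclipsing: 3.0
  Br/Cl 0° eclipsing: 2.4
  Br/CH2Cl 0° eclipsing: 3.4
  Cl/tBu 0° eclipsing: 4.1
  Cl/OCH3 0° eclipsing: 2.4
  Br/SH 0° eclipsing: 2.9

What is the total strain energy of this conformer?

This conformer (eclipsed): OCH3(0°)/SH(0°) eclipsed 2.4; Br(120°)/Cl(120°) eclipsed 2.4; tBu(240°)/CH2Cl(240°) eclipsed 5.2 → 10.0 kcal/mol.

10.0 kcal/mol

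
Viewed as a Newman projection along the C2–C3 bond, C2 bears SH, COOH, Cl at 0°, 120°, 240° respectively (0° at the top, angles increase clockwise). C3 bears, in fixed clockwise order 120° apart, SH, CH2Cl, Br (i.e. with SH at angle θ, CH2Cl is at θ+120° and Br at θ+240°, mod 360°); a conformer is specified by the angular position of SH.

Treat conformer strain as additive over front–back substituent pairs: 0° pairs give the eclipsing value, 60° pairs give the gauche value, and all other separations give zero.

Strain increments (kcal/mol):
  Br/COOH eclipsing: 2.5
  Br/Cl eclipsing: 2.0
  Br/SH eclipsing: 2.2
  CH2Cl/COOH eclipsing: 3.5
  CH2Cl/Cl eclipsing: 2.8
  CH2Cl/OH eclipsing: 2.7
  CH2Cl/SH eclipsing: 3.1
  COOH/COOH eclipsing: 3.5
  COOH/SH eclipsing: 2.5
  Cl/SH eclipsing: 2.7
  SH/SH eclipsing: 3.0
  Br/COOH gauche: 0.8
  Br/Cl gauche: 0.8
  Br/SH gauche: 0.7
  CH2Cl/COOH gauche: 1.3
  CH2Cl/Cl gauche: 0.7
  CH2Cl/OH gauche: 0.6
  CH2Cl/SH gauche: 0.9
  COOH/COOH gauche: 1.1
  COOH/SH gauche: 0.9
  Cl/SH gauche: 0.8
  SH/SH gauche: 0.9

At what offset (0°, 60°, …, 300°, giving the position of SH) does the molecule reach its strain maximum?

SH at 0° is eclipsed. SH at 0° is eclipsed with SH at 0° (3.0); COOH at 120° is eclipsed with CH2Cl at 120° (3.5); Cl at 240° is eclipsed with Br at 240° (2.0). Total 8.5 kcal/mol.
SH at 60° is staggered. SH at 0° is gauche with SH at 60° (0.9); SH at 0° is gauche with Br at 300° (0.7); COOH at 120° is gauche with SH at 60° (0.9); COOH at 120° is gauche with CH2Cl at 180° (1.3); Cl at 240° is gauche with CH2Cl at 180° (0.7); Cl at 240° is gauche with Br at 300° (0.8). Total 5.3 kcal/mol.
SH at 120° is eclipsed. SH at 0° is eclipsed with Br at 0° (2.2); COOH at 120° is eclipsed with SH at 120° (2.5); Cl at 240° is eclipsed with CH2Cl at 240° (2.8). Total 7.5 kcal/mol.
SH at 180° is staggered. SH at 0° is gauche with CH2Cl at 300° (0.9); SH at 0° is gauche with Br at 60° (0.7); COOH at 120° is gauche with SH at 180° (0.9); COOH at 120° is gauche with Br at 60° (0.8); Cl at 240° is gauche with SH at 180° (0.8); Cl at 240° is gauche with CH2Cl at 300° (0.7). Total 4.8 kcal/mol.
SH at 240° is eclipsed. SH at 0° is eclipsed with CH2Cl at 0° (3.1); COOH at 120° is eclipsed with Br at 120° (2.5); Cl at 240° is eclipsed with SH at 240° (2.7). Total 8.3 kcal/mol.
SH at 300° is staggered. SH at 0° is gauche with SH at 300° (0.9); SH at 0° is gauche with CH2Cl at 60° (0.9); COOH at 120° is gauche with CH2Cl at 60° (1.3); COOH at 120° is gauche with Br at 180° (0.8); Cl at 240° is gauche with SH at 300° (0.8); Cl at 240° is gauche with Br at 180° (0.8). Total 5.5 kcal/mol.
The maximum (8.5 kcal/mol) occurs with SH at 0°.

0°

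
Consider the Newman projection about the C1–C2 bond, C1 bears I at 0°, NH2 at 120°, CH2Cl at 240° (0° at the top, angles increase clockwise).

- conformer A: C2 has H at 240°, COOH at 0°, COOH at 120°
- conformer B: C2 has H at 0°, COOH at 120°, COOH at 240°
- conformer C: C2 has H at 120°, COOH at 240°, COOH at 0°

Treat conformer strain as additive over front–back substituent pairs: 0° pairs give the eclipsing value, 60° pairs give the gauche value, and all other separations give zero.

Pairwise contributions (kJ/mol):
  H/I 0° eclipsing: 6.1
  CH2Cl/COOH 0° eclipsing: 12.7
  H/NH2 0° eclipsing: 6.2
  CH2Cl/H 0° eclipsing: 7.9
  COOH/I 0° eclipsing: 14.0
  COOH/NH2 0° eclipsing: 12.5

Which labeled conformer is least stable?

A (eclipsed): I(0°)/COOH(0°) eclipsed 14.0; NH2(120°)/COOH(120°) eclipsed 12.5; CH2Cl(240°)/H(240°) eclipsed 7.9 → 34.4 kJ/mol.
B (eclipsed): I(0°)/H(0°) eclipsed 6.1; NH2(120°)/COOH(120°) eclipsed 12.5; CH2Cl(240°)/COOH(240°) eclipsed 12.7 → 31.3 kJ/mol.
C (eclipsed): I(0°)/COOH(0°) eclipsed 14.0; NH2(120°)/H(120°) eclipsed 6.2; CH2Cl(240°)/COOH(240°) eclipsed 12.7 → 32.9 kJ/mol.
A has the highest total (34.4 kJ/mol).

A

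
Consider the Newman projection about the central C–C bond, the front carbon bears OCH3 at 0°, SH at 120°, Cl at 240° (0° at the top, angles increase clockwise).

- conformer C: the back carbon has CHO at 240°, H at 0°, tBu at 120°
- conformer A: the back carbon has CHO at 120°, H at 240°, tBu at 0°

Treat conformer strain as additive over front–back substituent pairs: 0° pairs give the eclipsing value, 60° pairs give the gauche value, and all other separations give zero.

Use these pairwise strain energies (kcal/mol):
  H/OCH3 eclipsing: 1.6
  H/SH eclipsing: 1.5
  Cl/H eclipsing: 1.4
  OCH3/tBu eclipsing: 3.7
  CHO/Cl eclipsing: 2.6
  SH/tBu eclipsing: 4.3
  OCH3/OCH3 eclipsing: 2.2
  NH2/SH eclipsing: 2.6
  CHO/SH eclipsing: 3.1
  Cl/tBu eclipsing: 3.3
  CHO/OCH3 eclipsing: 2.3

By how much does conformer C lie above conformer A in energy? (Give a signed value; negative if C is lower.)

C (eclipsed): OCH3–H eclipsed, SH–tBu eclipsed, Cl–CHO eclipsed; 1.6 + 4.3 + 2.6 = 8.5 kcal/mol.
A (eclipsed): OCH3–tBu eclipsed, SH–CHO eclipsed, Cl–H eclipsed; 3.7 + 3.1 + 1.4 = 8.2 kcal/mol.
E(C) − E(A) = 8.5 − 8.2 = +0.3 kcal/mol.

+0.3 kcal/mol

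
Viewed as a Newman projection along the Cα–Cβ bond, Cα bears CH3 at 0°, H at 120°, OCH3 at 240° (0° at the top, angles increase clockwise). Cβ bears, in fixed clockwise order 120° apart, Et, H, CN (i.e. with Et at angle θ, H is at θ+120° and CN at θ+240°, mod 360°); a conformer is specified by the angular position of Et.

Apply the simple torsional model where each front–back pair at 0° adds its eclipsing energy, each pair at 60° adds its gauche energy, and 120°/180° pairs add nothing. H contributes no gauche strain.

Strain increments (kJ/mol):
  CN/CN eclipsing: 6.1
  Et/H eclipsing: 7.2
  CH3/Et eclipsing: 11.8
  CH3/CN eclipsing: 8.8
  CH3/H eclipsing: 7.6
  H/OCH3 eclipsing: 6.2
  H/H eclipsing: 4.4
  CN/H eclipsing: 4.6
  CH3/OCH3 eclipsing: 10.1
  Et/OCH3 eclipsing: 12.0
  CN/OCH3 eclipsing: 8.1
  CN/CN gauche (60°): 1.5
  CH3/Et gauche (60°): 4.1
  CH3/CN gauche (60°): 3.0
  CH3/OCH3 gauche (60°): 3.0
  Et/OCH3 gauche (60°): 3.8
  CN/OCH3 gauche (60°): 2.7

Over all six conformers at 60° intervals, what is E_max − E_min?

17.5 kJ/mol

Et at 0° is eclipsed. CH3 at 0° is eclipsed with Et at 0° (11.8); H at 120° is eclipsed with H at 120° (4.4); OCH3 at 240° is eclipsed with CN at 240° (8.1). Total 24.3 kJ/mol.
Et at 60° is staggered. CH3 at 0° is gauche with Et at 60° (4.1); CH3 at 0° is gauche with CN at 300° (3.0); OCH3 at 240° is gauche with CN at 300° (2.7). Total 9.8 kJ/mol.
Et at 120° is eclipsed. CH3 at 0° is eclipsed with CN at 0° (8.8); H at 120° is eclipsed with Et at 120° (7.2); OCH3 at 240° is eclipsed with H at 240° (6.2). Total 22.2 kJ/mol.
Et at 180° is staggered. CH3 at 0° is gauche with CN at 60° (3.0); OCH3 at 240° is gauche with Et at 180° (3.8). Total 6.8 kJ/mol.
Et at 240° is eclipsed. CH3 at 0° is eclipsed with H at 0° (7.6); H at 120° is eclipsed with CN at 120° (4.6); OCH3 at 240° is eclipsed with Et at 240° (12.0). Total 24.2 kJ/mol.
Et at 300° is staggered. CH3 at 0° is gauche with Et at 300° (4.1); OCH3 at 240° is gauche with Et at 300° (3.8); OCH3 at 240° is gauche with CN at 180° (2.7). Total 10.6 kJ/mol.
Max at 0° (24.3 kJ/mol), min at 180° (6.8 kJ/mol); barrier = 17.5 kJ/mol.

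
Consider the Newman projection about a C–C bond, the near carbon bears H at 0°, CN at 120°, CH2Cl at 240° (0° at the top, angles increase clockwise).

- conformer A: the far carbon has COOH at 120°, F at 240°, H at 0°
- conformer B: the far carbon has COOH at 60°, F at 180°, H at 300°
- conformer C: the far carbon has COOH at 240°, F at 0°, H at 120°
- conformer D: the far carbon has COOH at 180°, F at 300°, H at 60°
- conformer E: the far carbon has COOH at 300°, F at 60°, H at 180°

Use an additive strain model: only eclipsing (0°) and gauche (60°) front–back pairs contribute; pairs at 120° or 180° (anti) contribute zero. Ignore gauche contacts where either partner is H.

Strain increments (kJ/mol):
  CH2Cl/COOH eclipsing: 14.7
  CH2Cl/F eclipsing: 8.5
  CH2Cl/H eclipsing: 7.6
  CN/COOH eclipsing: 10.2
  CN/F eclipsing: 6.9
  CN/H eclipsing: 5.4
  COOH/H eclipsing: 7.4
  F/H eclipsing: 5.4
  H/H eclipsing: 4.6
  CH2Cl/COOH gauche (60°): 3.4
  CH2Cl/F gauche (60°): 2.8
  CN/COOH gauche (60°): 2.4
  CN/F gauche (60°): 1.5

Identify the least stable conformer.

C

A (eclipsed): H–H eclipsed, CN–COOH eclipsed, CH2Cl–F eclipsed; 4.6 + 10.2 + 8.5 = 23.3 kJ/mol.
B (staggered): CN–COOH gauche, CN–F gauche, CH2Cl–F gauche; 2.4 + 1.5 + 2.8 = 6.7 kJ/mol.
C (eclipsed): H–F eclipsed, CN–H eclipsed, CH2Cl–COOH eclipsed; 5.4 + 5.4 + 14.7 = 25.5 kJ/mol.
D (staggered): CN–COOH gauche, CH2Cl–COOH gauche, CH2Cl–F gauche; 2.4 + 3.4 + 2.8 = 8.6 kJ/mol.
E (staggered): CN–F gauche, CH2Cl–COOH gauche; 1.5 + 3.4 = 4.9 kJ/mol.
C has the highest total (25.5 kJ/mol).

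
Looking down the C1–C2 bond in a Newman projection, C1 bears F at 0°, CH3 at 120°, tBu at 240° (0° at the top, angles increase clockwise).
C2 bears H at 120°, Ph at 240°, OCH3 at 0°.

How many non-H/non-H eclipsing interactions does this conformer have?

2

Non-H eclipsing pairs: F(0°)/OCH3(0°); tBu(240°)/Ph(240°) — 2 interactions.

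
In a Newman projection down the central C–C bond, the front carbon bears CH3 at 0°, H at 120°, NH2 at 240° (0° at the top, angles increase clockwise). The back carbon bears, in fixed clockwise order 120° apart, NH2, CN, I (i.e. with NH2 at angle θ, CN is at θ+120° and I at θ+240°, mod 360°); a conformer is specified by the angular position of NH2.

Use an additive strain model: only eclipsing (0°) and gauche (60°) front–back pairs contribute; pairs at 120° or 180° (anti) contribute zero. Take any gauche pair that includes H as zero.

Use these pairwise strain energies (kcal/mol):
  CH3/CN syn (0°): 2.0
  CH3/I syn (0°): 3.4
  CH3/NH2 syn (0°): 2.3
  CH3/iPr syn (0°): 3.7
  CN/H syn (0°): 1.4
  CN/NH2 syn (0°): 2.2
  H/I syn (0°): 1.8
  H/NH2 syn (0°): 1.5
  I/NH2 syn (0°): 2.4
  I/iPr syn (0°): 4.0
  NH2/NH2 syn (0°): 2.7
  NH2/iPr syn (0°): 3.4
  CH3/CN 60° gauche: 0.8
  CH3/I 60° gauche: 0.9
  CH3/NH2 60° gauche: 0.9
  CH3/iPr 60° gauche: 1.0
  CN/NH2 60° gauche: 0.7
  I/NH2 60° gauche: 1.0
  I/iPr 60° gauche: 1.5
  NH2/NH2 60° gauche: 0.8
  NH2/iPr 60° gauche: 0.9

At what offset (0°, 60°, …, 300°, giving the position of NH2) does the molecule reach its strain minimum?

180°

NH2 at 0° is eclipsed. CH3 at 0° is eclipsed with NH2 at 0° (2.3); H at 120° is eclipsed with CN at 120° (1.4); NH2 at 240° is eclipsed with I at 240° (2.4). Total 6.1 kcal/mol.
NH2 at 60° is staggered. CH3 at 0° is gauche with NH2 at 60° (0.9); CH3 at 0° is gauche with I at 300° (0.9); NH2 at 240° is gauche with CN at 180° (0.7); NH2 at 240° is gauche with I at 300° (1.0). Total 3.5 kcal/mol.
NH2 at 120° is eclipsed. CH3 at 0° is eclipsed with I at 0° (3.4); H at 120° is eclipsed with NH2 at 120° (1.5); NH2 at 240° is eclipsed with CN at 240° (2.2). Total 7.1 kcal/mol.
NH2 at 180° is staggered. CH3 at 0° is gauche with CN at 300° (0.8); CH3 at 0° is gauche with I at 60° (0.9); NH2 at 240° is gauche with NH2 at 180° (0.8); NH2 at 240° is gauche with CN at 300° (0.7). Total 3.2 kcal/mol.
NH2 at 240° is eclipsed. CH3 at 0° is eclipsed with CN at 0° (2.0); H at 120° is eclipsed with I at 120° (1.8); NH2 at 240° is eclipsed with NH2 at 240° (2.7). Total 6.5 kcal/mol.
NH2 at 300° is staggered. CH3 at 0° is gauche with NH2 at 300° (0.9); CH3 at 0° is gauche with CN at 60° (0.8); NH2 at 240° is gauche with NH2 at 300° (0.8); NH2 at 240° is gauche with I at 180° (1.0). Total 3.5 kcal/mol.
The minimum (3.2 kcal/mol) occurs with NH2 at 180°.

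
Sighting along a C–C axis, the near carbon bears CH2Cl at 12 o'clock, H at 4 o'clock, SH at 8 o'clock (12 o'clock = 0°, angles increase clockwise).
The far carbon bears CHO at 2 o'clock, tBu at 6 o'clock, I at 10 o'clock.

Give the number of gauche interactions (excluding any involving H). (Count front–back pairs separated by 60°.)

Non-H gauche pairs: CH2Cl(0°)/CHO(60°); CH2Cl(0°)/I(300°); SH(240°)/tBu(180°); SH(240°)/I(300°) — 4 interactions.

4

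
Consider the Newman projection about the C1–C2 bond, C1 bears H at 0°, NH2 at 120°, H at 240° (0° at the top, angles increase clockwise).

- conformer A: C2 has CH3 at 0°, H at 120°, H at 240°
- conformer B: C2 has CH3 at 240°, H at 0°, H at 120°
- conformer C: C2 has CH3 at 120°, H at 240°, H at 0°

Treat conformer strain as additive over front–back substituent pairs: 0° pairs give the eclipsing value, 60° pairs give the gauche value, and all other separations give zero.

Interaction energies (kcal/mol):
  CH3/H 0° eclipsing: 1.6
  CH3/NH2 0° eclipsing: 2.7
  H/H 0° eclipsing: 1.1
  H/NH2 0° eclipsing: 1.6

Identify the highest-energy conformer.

C

A (eclipsed): H–CH3 eclipsed, NH2–H eclipsed, H–H eclipsed; 1.6 + 1.6 + 1.1 = 4.3 kcal/mol.
B (eclipsed): H–H eclipsed, NH2–H eclipsed, H–CH3 eclipsed; 1.1 + 1.6 + 1.6 = 4.3 kcal/mol.
C (eclipsed): H–H eclipsed, NH2–CH3 eclipsed, H–H eclipsed; 1.1 + 2.7 + 1.1 = 4.9 kcal/mol.
C has the highest total (4.9 kcal/mol).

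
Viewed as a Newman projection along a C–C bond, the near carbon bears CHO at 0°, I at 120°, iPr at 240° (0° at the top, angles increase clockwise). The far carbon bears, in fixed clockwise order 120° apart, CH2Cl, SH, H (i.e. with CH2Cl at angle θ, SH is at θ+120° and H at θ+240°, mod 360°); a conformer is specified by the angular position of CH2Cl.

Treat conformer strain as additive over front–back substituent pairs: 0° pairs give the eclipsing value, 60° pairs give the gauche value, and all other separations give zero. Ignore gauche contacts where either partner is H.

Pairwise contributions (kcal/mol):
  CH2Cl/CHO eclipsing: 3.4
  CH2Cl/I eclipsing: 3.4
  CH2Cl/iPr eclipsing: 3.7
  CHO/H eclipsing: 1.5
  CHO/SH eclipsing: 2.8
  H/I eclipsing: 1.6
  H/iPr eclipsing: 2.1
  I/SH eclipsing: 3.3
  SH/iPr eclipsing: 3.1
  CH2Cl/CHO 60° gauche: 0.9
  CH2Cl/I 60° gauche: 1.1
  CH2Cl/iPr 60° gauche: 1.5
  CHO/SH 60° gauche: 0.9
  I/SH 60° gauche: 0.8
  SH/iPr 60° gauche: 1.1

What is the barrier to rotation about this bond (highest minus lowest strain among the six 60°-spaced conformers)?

CH2Cl at 0° (eclipsed): CHO–CH2Cl eclipsed, I–SH eclipsed, iPr–H eclipsed; 3.4 + 3.3 + 2.1 = 8.8 kcal/mol.
CH2Cl at 60° (staggered): CHO–CH2Cl gauche, I–CH2Cl gauche, I–SH gauche, iPr–SH gauche; 0.9 + 1.1 + 0.8 + 1.1 = 3.9 kcal/mol.
CH2Cl at 120° (eclipsed): CHO–H eclipsed, I–CH2Cl eclipsed, iPr–SH eclipsed; 1.5 + 3.4 + 3.1 = 8.0 kcal/mol.
CH2Cl at 180° (staggered): CHO–SH gauche, I–CH2Cl gauche, iPr–CH2Cl gauche, iPr–SH gauche; 0.9 + 1.1 + 1.5 + 1.1 = 4.6 kcal/mol.
CH2Cl at 240° (eclipsed): CHO–SH eclipsed, I–H eclipsed, iPr–CH2Cl eclipsed; 2.8 + 1.6 + 3.7 = 8.1 kcal/mol.
CH2Cl at 300° (staggered): CHO–CH2Cl gauche, CHO–SH gauche, I–SH gauche, iPr–CH2Cl gauche; 0.9 + 0.9 + 0.8 + 1.5 = 4.1 kcal/mol.
Max at 0° (8.8 kcal/mol), min at 60° (3.9 kcal/mol); barrier = 4.9 kcal/mol.

4.9 kcal/mol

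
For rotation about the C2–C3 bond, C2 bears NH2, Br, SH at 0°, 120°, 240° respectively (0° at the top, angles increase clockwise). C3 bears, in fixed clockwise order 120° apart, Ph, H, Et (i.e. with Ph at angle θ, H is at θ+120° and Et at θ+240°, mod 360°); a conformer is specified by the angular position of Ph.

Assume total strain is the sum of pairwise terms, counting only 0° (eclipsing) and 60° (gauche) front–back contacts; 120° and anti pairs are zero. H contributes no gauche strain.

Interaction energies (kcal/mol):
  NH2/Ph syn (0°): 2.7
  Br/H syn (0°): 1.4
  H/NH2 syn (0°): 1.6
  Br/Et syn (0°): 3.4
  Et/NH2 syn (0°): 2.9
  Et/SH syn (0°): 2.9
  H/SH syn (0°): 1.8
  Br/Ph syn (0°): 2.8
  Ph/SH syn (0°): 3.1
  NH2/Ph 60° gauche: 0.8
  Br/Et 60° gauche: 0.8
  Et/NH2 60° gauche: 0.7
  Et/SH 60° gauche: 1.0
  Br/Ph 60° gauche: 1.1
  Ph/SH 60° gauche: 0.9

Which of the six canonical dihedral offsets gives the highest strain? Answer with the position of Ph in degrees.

240°

Ph at 0° (eclipsed): NH2(0°)/Ph(0°) eclipsed 2.7; Br(120°)/H(120°) eclipsed 1.4; SH(240°)/Et(240°) eclipsed 2.9 → 7.0 kcal/mol.
Ph at 60° (staggered): NH2(0°)/Ph(60°) gauche 0.8; NH2(0°)/Et(300°) gauche 0.7; Br(120°)/Ph(60°) gauche 1.1; SH(240°)/Et(300°) gauche 1.0 → 3.6 kcal/mol.
Ph at 120° (eclipsed): NH2(0°)/Et(0°) eclipsed 2.9; Br(120°)/Ph(120°) eclipsed 2.8; SH(240°)/H(240°) eclipsed 1.8 → 7.5 kcal/mol.
Ph at 180° (staggered): NH2(0°)/Et(60°) gauche 0.7; Br(120°)/Ph(180°) gauche 1.1; Br(120°)/Et(60°) gauche 0.8; SH(240°)/Ph(180°) gauche 0.9 → 3.5 kcal/mol.
Ph at 240° (eclipsed): NH2(0°)/H(0°) eclipsed 1.6; Br(120°)/Et(120°) eclipsed 3.4; SH(240°)/Ph(240°) eclipsed 3.1 → 8.1 kcal/mol.
Ph at 300° (staggered): NH2(0°)/Ph(300°) gauche 0.8; Br(120°)/Et(180°) gauche 0.8; SH(240°)/Ph(300°) gauche 0.9; SH(240°)/Et(180°) gauche 1.0 → 3.5 kcal/mol.
The maximum (8.1 kcal/mol) occurs with Ph at 240°.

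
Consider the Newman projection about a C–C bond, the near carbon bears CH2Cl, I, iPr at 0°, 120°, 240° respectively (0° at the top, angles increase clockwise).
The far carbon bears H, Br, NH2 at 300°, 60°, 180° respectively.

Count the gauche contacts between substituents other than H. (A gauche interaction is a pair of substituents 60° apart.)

4

Non-H gauche pairs: CH2Cl(0°)/Br(60°); I(120°)/Br(60°); I(120°)/NH2(180°); iPr(240°)/NH2(180°) — 4 interactions.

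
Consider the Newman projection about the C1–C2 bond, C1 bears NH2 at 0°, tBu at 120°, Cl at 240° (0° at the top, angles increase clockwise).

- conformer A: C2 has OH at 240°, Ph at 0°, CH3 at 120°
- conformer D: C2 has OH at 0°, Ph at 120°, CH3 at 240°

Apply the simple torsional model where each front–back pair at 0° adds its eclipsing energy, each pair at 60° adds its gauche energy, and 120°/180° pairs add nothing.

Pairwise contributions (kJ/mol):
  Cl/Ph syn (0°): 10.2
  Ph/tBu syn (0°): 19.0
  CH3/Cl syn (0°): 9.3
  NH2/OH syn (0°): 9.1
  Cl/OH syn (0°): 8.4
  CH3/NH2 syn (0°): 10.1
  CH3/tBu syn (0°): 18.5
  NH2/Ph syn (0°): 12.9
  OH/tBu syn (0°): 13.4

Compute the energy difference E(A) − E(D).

+2.4 kJ/mol

A (eclipsed): NH2(0°)/Ph(0°) eclipsed 12.9; tBu(120°)/CH3(120°) eclipsed 18.5; Cl(240°)/OH(240°) eclipsed 8.4 → 39.8 kJ/mol.
D (eclipsed): NH2(0°)/OH(0°) eclipsed 9.1; tBu(120°)/Ph(120°) eclipsed 19.0; Cl(240°)/CH3(240°) eclipsed 9.3 → 37.4 kJ/mol.
E(A) − E(D) = 39.8 − 37.4 = +2.4 kJ/mol.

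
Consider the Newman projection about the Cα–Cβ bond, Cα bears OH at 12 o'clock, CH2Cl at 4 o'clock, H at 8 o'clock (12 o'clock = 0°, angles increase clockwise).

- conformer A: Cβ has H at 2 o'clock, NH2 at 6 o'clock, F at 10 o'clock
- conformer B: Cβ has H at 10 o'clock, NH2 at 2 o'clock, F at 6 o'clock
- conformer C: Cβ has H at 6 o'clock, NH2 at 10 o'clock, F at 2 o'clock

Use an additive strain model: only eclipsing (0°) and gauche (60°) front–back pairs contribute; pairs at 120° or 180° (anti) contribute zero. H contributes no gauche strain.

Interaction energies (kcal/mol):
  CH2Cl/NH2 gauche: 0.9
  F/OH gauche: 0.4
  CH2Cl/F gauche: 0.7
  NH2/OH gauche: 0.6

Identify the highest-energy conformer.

A is staggered. OH at 0° is gauche with F at 300° (0.4); CH2Cl at 120° is gauche with NH2 at 180° (0.9). Total 1.3 kcal/mol.
B is staggered. OH at 0° is gauche with NH2 at 60° (0.6); CH2Cl at 120° is gauche with NH2 at 60° (0.9); CH2Cl at 120° is gauche with F at 180° (0.7). Total 2.2 kcal/mol.
C is staggered. OH at 0° is gauche with NH2 at 300° (0.6); OH at 0° is gauche with F at 60° (0.4); CH2Cl at 120° is gauche with F at 60° (0.7). Total 1.7 kcal/mol.
B has the highest total (2.2 kcal/mol).

B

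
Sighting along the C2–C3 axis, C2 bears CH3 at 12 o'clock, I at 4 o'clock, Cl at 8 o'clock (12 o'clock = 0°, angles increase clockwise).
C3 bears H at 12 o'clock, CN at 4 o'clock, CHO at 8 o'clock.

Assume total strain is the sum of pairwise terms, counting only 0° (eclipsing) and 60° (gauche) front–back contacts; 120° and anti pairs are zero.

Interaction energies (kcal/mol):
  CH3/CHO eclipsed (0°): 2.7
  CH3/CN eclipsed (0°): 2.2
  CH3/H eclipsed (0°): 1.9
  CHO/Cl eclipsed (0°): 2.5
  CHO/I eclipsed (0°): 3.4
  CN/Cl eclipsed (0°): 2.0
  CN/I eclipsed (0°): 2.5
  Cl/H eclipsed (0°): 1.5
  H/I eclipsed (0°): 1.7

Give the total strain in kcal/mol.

This conformer (eclipsed): CH3–H eclipsed, I–CN eclipsed, Cl–CHO eclipsed; 1.9 + 2.5 + 2.5 = 6.9 kcal/mol.

6.9 kcal/mol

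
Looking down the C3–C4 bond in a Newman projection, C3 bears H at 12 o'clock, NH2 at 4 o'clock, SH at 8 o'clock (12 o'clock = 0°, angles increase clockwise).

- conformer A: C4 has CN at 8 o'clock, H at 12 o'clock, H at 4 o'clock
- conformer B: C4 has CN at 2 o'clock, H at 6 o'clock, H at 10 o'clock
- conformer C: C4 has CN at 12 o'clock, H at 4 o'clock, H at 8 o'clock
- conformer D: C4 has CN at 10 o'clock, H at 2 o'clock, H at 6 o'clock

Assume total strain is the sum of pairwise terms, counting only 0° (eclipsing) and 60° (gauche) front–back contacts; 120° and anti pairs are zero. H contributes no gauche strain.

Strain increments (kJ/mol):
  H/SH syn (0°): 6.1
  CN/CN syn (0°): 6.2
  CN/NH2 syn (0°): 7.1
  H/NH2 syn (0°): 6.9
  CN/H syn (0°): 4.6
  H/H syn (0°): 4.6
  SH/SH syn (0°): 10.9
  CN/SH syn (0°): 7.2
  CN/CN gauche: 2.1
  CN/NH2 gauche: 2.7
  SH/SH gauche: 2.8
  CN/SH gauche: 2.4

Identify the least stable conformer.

A (eclipsed): H–H eclipsed, NH2–H eclipsed, SH–CN eclipsed; 4.6 + 6.9 + 7.2 = 18.7 kJ/mol.
B (staggered): NH2–CN gauche; 2.7 = 2.7 kJ/mol.
C (eclipsed): H–CN eclipsed, NH2–H eclipsed, SH–H eclipsed; 4.6 + 6.9 + 6.1 = 17.6 kJ/mol.
D (staggered): SH–CN gauche; 2.4 = 2.4 kJ/mol.
A has the highest total (18.7 kJ/mol).

A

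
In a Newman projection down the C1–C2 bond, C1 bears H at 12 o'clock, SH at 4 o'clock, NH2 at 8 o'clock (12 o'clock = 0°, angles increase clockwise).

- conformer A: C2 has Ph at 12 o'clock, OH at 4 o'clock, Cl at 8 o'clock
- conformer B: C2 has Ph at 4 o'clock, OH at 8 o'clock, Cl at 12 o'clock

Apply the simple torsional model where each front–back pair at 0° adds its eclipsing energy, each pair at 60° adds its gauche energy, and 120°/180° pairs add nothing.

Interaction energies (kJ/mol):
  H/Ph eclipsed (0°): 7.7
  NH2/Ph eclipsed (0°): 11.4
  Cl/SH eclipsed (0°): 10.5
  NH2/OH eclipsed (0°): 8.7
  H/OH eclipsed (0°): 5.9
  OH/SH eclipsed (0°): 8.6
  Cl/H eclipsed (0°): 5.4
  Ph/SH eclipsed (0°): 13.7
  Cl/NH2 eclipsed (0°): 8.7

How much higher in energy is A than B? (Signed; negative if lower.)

-2.8 kJ/mol

A (eclipsed): H(0°)/Ph(0°) eclipsed 7.7; SH(120°)/OH(120°) eclipsed 8.6; NH2(240°)/Cl(240°) eclipsed 8.7 → 25.0 kJ/mol.
B (eclipsed): H(0°)/Cl(0°) eclipsed 5.4; SH(120°)/Ph(120°) eclipsed 13.7; NH2(240°)/OH(240°) eclipsed 8.7 → 27.8 kJ/mol.
E(A) − E(B) = 25.0 − 27.8 = -2.8 kJ/mol.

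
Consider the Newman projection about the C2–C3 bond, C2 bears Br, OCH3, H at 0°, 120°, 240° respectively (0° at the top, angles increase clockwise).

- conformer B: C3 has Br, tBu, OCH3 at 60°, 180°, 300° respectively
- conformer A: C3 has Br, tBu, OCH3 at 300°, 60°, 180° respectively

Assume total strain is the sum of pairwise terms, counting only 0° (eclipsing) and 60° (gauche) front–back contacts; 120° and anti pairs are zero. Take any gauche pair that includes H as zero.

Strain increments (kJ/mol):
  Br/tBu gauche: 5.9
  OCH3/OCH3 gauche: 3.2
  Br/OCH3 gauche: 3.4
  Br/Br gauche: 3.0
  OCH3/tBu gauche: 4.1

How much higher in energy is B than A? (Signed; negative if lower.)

B is staggered. Br at 0° is gauche with Br at 60° (3.0); Br at 0° is gauche with OCH3 at 300° (3.4); OCH3 at 120° is gauche with Br at 60° (3.4); OCH3 at 120° is gauche with tBu at 180° (4.1). Total 13.9 kJ/mol.
A is staggered. Br at 0° is gauche with Br at 300° (3.0); Br at 0° is gauche with tBu at 60° (5.9); OCH3 at 120° is gauche with tBu at 60° (4.1); OCH3 at 120° is gauche with OCH3 at 180° (3.2). Total 16.2 kJ/mol.
E(B) − E(A) = 13.9 − 16.2 = -2.3 kJ/mol.

-2.3 kJ/mol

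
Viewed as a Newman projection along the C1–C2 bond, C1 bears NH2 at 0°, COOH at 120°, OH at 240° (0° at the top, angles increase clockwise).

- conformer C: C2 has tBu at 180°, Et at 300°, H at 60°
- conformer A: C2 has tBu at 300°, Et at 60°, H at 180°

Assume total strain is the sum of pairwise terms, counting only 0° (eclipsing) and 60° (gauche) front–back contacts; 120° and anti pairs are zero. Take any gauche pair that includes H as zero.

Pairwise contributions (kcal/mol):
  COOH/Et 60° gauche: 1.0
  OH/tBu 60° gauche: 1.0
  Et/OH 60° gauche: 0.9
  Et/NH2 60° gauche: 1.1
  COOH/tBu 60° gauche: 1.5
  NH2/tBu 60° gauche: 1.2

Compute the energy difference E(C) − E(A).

C (staggered): NH2–Et gauche, COOH–tBu gauche, OH–tBu gauche, OH–Et gauche; 1.1 + 1.5 + 1.0 + 0.9 = 4.5 kcal/mol.
A (staggered): NH2–tBu gauche, NH2–Et gauche, COOH–Et gauche, OH–tBu gauche; 1.2 + 1.1 + 1.0 + 1.0 = 4.3 kcal/mol.
E(C) − E(A) = 4.5 − 4.3 = +0.2 kcal/mol.

+0.2 kcal/mol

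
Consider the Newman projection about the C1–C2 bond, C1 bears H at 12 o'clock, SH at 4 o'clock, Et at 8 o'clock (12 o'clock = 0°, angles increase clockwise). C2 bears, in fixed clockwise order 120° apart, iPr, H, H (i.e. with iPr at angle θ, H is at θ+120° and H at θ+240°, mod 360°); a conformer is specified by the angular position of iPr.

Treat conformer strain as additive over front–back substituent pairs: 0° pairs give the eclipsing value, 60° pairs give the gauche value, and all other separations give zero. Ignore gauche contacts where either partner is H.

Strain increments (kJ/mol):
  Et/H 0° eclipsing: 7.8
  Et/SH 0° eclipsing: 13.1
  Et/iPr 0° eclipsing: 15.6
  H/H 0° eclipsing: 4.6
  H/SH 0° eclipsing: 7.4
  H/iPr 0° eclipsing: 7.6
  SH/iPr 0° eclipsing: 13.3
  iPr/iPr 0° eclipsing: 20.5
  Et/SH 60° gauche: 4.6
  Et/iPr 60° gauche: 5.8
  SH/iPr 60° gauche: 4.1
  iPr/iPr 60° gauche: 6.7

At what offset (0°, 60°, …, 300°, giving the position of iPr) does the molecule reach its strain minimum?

iPr at 0° (eclipsed): H–iPr eclipsed, SH–H eclipsed, Et–H eclipsed; 7.6 + 7.4 + 7.8 = 22.8 kJ/mol.
iPr at 60° (staggered): SH–iPr gauche; 4.1 = 4.1 kJ/mol.
iPr at 120° (eclipsed): H–H eclipsed, SH–iPr eclipsed, Et–H eclipsed; 4.6 + 13.3 + 7.8 = 25.7 kJ/mol.
iPr at 180° (staggered): SH–iPr gauche, Et–iPr gauche; 4.1 + 5.8 = 9.9 kJ/mol.
iPr at 240° (eclipsed): H–H eclipsed, SH–H eclipsed, Et–iPr eclipsed; 4.6 + 7.4 + 15.6 = 27.6 kJ/mol.
iPr at 300° (staggered): Et–iPr gauche; 5.8 = 5.8 kJ/mol.
The minimum (4.1 kJ/mol) occurs with iPr at 60°.

60°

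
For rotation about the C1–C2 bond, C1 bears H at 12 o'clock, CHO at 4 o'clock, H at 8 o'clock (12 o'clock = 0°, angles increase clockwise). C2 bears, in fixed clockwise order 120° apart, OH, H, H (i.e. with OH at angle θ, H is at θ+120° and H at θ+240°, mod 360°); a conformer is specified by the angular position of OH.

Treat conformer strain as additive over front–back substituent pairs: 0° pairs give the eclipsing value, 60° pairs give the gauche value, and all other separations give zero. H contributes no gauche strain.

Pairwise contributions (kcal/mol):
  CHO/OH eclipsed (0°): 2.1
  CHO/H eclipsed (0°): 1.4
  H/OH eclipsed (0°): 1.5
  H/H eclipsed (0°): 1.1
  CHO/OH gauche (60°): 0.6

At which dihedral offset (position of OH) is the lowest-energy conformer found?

300°

OH at 0° (eclipsed): H(0°)/OH(0°) eclipsed 1.5; CHO(120°)/H(120°) eclipsed 1.4; H(240°)/H(240°) eclipsed 1.1 → 4.0 kcal/mol.
OH at 60° (staggered): CHO(120°)/OH(60°) gauche 0.6 → 0.6 kcal/mol.
OH at 120° (eclipsed): H(0°)/H(0°) eclipsed 1.1; CHO(120°)/OH(120°) eclipsed 2.1; H(240°)/H(240°) eclipsed 1.1 → 4.3 kcal/mol.
OH at 180° (staggered): CHO(120°)/OH(180°) gauche 0.6 → 0.6 kcal/mol.
OH at 240° (eclipsed): H(0°)/H(0°) eclipsed 1.1; CHO(120°)/H(120°) eclipsed 1.4; H(240°)/OH(240°) eclipsed 1.5 → 4.0 kcal/mol.
OH at 300° (staggered): no non-H gauche contacts → 0.0 kcal/mol.
The minimum (0.0 kcal/mol) occurs with OH at 300°.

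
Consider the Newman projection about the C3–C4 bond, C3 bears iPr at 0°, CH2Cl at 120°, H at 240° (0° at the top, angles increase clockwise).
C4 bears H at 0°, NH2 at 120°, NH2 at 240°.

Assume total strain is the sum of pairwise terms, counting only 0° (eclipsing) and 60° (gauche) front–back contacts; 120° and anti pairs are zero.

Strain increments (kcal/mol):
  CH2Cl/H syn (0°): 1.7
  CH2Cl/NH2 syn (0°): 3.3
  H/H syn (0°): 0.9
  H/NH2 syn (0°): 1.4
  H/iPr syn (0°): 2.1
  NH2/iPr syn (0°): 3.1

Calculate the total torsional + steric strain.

This conformer is eclipsed. iPr at 0° is eclipsed with H at 0° (2.1); CH2Cl at 120° is eclipsed with NH2 at 120° (3.3); H at 240° is eclipsed with NH2 at 240° (1.4). Total 6.8 kcal/mol.

6.8 kcal/mol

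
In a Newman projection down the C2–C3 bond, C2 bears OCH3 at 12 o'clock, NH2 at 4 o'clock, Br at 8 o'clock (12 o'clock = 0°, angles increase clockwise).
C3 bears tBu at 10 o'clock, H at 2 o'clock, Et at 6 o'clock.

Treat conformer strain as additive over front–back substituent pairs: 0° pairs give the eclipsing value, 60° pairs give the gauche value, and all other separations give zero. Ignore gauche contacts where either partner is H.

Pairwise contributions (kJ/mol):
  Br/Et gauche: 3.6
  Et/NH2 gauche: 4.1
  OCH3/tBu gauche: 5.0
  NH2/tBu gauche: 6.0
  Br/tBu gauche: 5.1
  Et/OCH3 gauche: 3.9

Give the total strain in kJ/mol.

This conformer (staggered): OCH3–tBu gauche, NH2–Et gauche, Br–tBu gauche, Br–Et gauche; 5.0 + 4.1 + 5.1 + 3.6 = 17.8 kJ/mol.

17.8 kJ/mol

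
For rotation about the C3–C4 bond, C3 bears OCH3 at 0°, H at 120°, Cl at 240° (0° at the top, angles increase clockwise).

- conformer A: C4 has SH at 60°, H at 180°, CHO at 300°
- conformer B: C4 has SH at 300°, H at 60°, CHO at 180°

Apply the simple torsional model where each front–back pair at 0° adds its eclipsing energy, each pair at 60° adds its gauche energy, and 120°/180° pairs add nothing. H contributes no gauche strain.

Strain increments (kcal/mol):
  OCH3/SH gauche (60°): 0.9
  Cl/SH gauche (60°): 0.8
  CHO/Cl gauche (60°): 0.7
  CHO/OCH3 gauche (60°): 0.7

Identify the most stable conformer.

A (staggered): OCH3–SH gauche, OCH3–CHO gauche, Cl–CHO gauche; 0.9 + 0.7 + 0.7 = 2.3 kcal/mol.
B (staggered): OCH3–SH gauche, Cl–SH gauche, Cl–CHO gauche; 0.9 + 0.8 + 0.7 = 2.4 kcal/mol.
A has the lowest total (2.3 kcal/mol).

A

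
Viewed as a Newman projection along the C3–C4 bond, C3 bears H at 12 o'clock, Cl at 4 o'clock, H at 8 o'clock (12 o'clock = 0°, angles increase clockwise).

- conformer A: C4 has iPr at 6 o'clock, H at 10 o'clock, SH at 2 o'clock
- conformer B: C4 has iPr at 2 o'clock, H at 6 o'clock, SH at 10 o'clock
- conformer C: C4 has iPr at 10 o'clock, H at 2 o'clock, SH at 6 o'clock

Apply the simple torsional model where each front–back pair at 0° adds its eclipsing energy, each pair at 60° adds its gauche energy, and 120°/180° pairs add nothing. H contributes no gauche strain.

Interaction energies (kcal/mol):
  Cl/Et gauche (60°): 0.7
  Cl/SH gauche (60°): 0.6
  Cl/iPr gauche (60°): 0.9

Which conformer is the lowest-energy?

A is staggered. Cl at 120° is gauche with iPr at 180° (0.9); Cl at 120° is gauche with SH at 60° (0.6). Total 1.5 kcal/mol.
B is staggered. Cl at 120° is gauche with iPr at 60° (0.9). Total 0.9 kcal/mol.
C is staggered. Cl at 120° is gauche with SH at 180° (0.6). Total 0.6 kcal/mol.
C has the lowest total (0.6 kcal/mol).

C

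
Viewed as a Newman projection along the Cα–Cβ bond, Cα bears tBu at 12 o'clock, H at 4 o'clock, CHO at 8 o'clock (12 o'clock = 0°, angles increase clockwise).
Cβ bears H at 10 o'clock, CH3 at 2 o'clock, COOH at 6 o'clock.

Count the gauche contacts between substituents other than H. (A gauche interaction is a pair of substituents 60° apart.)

2

Non-H gauche pairs: tBu(0°)/CH3(60°); CHO(240°)/COOH(180°) — 2 interactions.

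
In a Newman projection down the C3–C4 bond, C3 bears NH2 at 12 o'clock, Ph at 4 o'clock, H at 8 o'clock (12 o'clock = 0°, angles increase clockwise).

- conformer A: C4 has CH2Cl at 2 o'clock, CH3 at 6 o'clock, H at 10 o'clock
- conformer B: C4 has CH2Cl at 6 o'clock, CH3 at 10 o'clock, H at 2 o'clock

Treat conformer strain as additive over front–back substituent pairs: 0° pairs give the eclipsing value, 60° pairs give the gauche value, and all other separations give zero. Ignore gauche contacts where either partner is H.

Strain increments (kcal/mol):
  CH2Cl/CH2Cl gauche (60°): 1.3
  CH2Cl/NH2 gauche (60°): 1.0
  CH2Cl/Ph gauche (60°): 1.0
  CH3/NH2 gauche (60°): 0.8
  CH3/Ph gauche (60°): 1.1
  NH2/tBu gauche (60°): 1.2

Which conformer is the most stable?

A (staggered): NH2(0°)/CH2Cl(60°) gauche 1.0; Ph(120°)/CH2Cl(60°) gauche 1.0; Ph(120°)/CH3(180°) gauche 1.1 → 3.1 kcal/mol.
B (staggered): NH2(0°)/CH3(300°) gauche 0.8; Ph(120°)/CH2Cl(180°) gauche 1.0 → 1.8 kcal/mol.
B has the lowest total (1.8 kcal/mol).

B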